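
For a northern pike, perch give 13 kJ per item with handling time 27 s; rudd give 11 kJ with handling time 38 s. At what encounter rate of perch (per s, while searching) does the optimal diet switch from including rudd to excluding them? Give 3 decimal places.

At the threshold, the rate on perch alone equals the profitability of rudd: λ·13/(1 + λ·27) = 11/38 = 0.2895.
Rearranging, λ(13 − 0.2895×27) = 0.2895, so λ = 0.2895/5.184 = 0.05584 per s.

0.056 per s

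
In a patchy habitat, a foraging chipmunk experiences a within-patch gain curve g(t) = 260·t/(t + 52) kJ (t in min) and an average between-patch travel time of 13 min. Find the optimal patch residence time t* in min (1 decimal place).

26.0 min

Maximise g(t)/(T+t): set derivative to zero → g'(t)(T+t) = g(t).
g'(t) = 260·52/(t + 52)². Setting 260·52/(t+52)² = 260t/[(t+52)(13+t)] gives 52(13+t) = t(t+52), so t² = 52×13 = 676.
t* = √676 = 26 min.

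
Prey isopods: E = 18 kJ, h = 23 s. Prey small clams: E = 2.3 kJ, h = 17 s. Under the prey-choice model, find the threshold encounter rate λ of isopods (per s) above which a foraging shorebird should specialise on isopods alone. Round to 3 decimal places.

At the threshold, the rate on isopods alone equals the profitability of small clams: λ·18/(1 + λ·23) = 2.3/17 = 0.1353.
Rearranging, λ(18 − 0.1353×23) = 0.1353, so λ = 0.1353/14.89 = 0.009087 per s.

0.009 per s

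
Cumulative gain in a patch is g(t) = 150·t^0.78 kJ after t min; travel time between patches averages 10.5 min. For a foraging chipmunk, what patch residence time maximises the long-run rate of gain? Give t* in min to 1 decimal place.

37.2 min

By the marginal value theorem, leave when the instantaneous gain rate g'(t) equals the habitat-wide average g(t)/(T + t).
g'(t) = 0.78·150·t^-0.22. Setting 0.78·150·t^-0.22 = 150·t^0.78/(10.5+t) gives 0.78(10.5+t) = t, so 0.22·t = 0.78×10.5.
t* = 0.78×10.5/0.22 = 37.23 min.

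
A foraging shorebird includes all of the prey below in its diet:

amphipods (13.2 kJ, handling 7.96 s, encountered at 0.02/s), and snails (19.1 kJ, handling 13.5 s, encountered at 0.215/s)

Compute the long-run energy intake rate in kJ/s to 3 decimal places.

1.076 kJ/s

R = Σλ_iE_i / (1 + Σλ_ih_i)
Numerator: 0.02×13.2 + 0.215×19.1 = 4.371
Denominator: 1 + 0.02×7.96 + 0.215×13.5 = 4.062
R = 4.371/4.062 = 1.076 kJ/s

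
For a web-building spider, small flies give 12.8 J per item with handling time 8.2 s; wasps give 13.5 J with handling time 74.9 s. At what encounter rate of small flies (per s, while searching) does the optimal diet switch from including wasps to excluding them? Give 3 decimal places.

0.016 per s

The zero-one rule: include wasps iff E₂/h₂ > λE₁/(1+λh₁). Equality gives the switch point.
λE₁h₂ = E₂ + λE₂h₁ ⇒ λ = E₂/(E₁h₂ − E₂h₁) = 13.5/(958.7 − 110.7) = 0.01592 per s.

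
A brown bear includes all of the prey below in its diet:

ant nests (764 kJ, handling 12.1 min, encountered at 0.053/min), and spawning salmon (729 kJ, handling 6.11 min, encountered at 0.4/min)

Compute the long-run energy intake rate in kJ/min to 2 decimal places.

R = (0.053×764 + 0.4×729) / (1 + 0.053×12.1 + 0.4×6.11) = 332.1/4.085 = 81.29 kJ/min.

81.29 kJ/min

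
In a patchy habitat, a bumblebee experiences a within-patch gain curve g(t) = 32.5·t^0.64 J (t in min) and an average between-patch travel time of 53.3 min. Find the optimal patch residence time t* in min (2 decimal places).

Maximise g(t)/(T+t): set derivative to zero → g'(t)(T+t) = g(t).
g'(t) = 0.64·32.5·t^-0.36. Setting 0.64·32.5·t^-0.36 = 32.5·t^0.64/(53.3+t) gives 0.64(53.3+t) = t, so 0.36·t = 0.64×53.3.
t* = 0.64×53.3/0.36 = 94.76 min.

94.76 min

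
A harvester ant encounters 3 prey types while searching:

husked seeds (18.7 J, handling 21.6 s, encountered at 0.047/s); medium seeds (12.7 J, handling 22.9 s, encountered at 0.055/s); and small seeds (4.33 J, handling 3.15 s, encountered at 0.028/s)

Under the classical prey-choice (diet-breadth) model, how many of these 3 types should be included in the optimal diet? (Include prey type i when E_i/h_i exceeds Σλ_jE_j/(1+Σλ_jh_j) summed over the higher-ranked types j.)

E/h in descending order: small seeds 1.37, husked seeds 0.866, medium seeds 0.555 J/s. The optimal diet is the largest prefix of this list for which every included type satisfies E_i/h_i > R on the types above it.
Rate on top 1: 0.1114. husked seeds: 0.866 > 0.1114 → include.
Rate on top 2: 0.4755. medium seeds: 0.555 > 0.4755 → include.
Optimal diet: small seeds, husked seeds, medium seeds — 3 of 3 types.

3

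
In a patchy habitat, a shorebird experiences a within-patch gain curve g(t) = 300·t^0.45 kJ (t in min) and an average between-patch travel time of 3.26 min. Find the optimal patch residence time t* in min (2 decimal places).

2.67 min

By the marginal value theorem, leave when the instantaneous gain rate g'(t) equals the habitat-wide average g(t)/(T + t).
g'(t) = 0.45·300·t^-0.55. Setting 0.45·300·t^-0.55 = 300·t^0.45/(3.26+t) gives 0.45(3.26+t) = t, so 0.55·t = 0.45×3.26.
t* = 0.45×3.26/0.55 = 2.667 min.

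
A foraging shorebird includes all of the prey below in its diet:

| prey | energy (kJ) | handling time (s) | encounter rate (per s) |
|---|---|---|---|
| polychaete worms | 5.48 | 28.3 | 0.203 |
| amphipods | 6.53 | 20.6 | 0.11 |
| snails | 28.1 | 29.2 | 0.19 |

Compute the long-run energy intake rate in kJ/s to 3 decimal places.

0.492 kJ/s

R = (0.203×5.48 + 0.11×6.53 + 0.19×28.1) / (1 + 0.203×28.3 + 0.11×20.6 + 0.19×29.2) = 7.17/14.56 = 0.4925 kJ/s.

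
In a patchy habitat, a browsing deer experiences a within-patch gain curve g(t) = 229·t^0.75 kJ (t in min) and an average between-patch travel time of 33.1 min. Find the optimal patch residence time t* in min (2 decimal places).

Maximise g(t)/(T+t): set derivative to zero → g'(t)(T+t) = g(t).
g'(t) = 0.75·229·t^-0.25. Setting 0.75·229·t^-0.25 = 229·t^0.75/(33.1+t) gives 0.75(33.1+t) = t, so 0.25·t = 0.75×33.1.
t* = 0.75×33.1/0.25 = 99.3 min.

99.30 min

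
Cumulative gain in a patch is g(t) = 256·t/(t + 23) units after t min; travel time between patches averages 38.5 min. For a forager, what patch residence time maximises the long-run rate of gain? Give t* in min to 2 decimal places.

Optimal t* satisfies g'(t*) = g(t*)/(T + t*).
g'(t) = 256·23/(t + 23)². Setting 256·23/(t+23)² = 256t/[(t+23)(38.5+t)] gives 23(38.5+t) = t(t+23), so t² = 23×38.5 = 885.5.
t* = √885.5 = 29.76 min.

29.76 min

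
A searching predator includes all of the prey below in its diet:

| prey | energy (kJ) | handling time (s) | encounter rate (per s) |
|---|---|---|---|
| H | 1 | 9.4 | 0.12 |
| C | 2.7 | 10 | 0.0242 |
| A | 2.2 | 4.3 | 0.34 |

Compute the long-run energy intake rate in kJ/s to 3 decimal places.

0.244 kJ/s

Energy encountered per unit search time: 0.12×1 + 0.0242×2.7 + 0.34×2.2 = 0.9333 kJ/s.
Handling time per unit search time: 0.12×9.4 + 0.0242×10 + 0.34×4.3 = 2.832.
Rate = 0.9333/(1 + 2.832) = 0.2436 kJ/s.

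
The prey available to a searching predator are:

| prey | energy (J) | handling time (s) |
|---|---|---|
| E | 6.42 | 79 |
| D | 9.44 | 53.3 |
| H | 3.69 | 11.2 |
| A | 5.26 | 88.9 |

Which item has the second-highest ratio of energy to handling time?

D

In descending order of E/h:
H: 3.69/11.2 = 0.329 J/s
D: 9.44/53.3 = 0.177 J/s
E: 6.42/79 = 0.0813 J/s
A: 5.26/88.9 = 0.0592 J/s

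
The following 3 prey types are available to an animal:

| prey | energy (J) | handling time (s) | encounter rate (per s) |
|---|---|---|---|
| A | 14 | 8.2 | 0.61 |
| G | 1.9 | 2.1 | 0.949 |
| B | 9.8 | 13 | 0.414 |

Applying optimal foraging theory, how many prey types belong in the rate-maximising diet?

E/h in descending order: A 1.71, G 0.905, B 0.754 J/s. The optimal diet is the largest prefix of this list for which every included type satisfies E_i/h_i > R on the types above it.
Rate on top 1: 1.423. G: 0.905 < 1.423 → exclude; stop.
Optimal diet: A — 1 of 3 types.

1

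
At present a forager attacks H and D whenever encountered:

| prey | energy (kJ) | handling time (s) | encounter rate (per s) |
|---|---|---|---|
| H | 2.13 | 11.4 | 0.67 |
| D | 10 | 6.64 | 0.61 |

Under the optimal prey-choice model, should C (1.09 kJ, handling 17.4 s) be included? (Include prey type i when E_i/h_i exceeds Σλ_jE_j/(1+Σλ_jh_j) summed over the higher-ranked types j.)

No

On H and D alone, R = ΣλE/(1+Σλh) = 7.527/12.69 = 0.5932 kJ/s.
C: E/h = 1.09/17.4 = 0.06264 kJ/s.
Since 0.06264 < R, time spent handling C is better spent searching.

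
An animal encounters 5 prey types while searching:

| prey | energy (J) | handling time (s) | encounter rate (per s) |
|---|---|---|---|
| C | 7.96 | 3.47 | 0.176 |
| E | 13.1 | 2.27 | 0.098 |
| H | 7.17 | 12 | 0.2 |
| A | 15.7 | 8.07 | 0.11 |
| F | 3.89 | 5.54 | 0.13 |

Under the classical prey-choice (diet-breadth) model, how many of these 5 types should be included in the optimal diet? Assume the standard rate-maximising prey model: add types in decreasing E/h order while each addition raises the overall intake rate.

3

E/h in descending order: E 5.77, C 2.29, A 1.95, F 0.702, H 0.598 J/s. The optimal diet is the largest prefix of this list for which every included type satisfies E_i/h_i > R on the types above it.
Rate on top 1: 1.05. C: 2.29 > 1.05 → include.
Rate on top 2: 1.465. A: 1.95 > 1.465 → include.
Rate on top 3: 1.621. F: 0.702 < 1.621 → exclude; stop.
Optimal diet: E, C, A — 3 of 5 types.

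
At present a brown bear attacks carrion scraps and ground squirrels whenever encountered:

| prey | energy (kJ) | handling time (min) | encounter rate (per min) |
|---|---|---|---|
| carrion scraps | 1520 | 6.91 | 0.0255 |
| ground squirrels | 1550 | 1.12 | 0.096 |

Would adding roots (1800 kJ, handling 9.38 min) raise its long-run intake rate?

Yes

On carrion scraps and ground squirrels alone, R = ΣλE/(1+Σλh) = 187.6/1.284 = 146.1 kJ/min.
roots: E/h = 1800/9.38 = 191.9 kJ/min.
Since 191.9 > R, including roots increases the long-run rate.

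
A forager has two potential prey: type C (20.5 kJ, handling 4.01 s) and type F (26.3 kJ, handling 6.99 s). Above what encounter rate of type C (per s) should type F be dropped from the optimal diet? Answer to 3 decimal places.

Drop type F once their profitability E₂/h₂ falls below the rate achievable on type C alone: E₂/h₂ = λE₁/(1 + λh₁).
Solve for λ: λE₁h₂ = E₂(1 + λh₁) → λ(E₁h₂ − E₂h₁) = E₂ → λ = E₂/(E₁h₂ − E₂h₁).
λ = 26.3/(20.5×6.99 − 26.3×4.01) = 26.3/37.83 = 0.6952 per s.

0.695 per s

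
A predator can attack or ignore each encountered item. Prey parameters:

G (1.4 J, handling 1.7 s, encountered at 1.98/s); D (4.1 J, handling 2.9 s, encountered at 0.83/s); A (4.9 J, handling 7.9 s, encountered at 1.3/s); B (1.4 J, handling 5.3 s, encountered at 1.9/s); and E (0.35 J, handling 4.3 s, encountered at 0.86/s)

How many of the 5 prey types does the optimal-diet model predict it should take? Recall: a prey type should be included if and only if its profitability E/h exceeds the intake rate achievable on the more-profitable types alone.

1

Rank by E/h (J/s): D 1.41, G 0.824, A 0.62, B 0.264, E 0.0814. Include each in turn until the next type's E/h falls below the running intake rate.
Rate on top 1: 0.9988. G: 0.824 < 0.9988 → exclude; stop.
Optimal diet: D — 1 of 5 types.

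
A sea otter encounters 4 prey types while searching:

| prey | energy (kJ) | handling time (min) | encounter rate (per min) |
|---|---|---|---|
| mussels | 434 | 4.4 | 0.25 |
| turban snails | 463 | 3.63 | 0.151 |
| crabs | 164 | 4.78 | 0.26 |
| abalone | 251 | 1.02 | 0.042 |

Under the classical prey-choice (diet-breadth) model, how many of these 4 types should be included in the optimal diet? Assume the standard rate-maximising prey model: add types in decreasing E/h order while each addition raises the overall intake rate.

3

E/h in descending order: abalone 246, turban snails 128, mussels 98.6, crabs 34.3 kJ/min. The optimal diet is the largest prefix of this list for which every included type satisfies E_i/h_i > R on the types above it.
Rate on top 1: 10.11. turban snails: 128 > 10.11 → include.
Rate on top 2: 50.57. mussels: 98.6 > 50.57 → include.
Rate on top 3: 70.22. crabs: 34.3 < 70.22 → exclude; stop.
Optimal diet: abalone, turban snails, mussels — 3 of 4 types.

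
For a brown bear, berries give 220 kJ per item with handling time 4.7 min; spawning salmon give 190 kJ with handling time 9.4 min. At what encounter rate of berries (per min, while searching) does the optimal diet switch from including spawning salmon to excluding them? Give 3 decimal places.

0.162 per min

At the threshold, the rate on berries alone equals the profitability of spawning salmon: λ·220/(1 + λ·4.7) = 190/9.4 = 20.21.
Rearranging, λ(220 − 20.21×4.7) = 20.21, so λ = 20.21/125 = 0.1617 per min.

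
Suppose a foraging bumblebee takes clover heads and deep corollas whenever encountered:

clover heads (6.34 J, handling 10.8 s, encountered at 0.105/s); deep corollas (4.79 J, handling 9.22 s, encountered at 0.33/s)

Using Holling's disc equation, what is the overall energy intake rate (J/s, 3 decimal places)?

Energy encountered per unit search time: 0.105×6.34 + 0.33×4.79 = 2.246 J/s.
Handling time per unit search time: 0.105×10.8 + 0.33×9.22 = 4.177.
Rate = 2.246/(1 + 4.177) = 0.434 J/s.

0.434 J/s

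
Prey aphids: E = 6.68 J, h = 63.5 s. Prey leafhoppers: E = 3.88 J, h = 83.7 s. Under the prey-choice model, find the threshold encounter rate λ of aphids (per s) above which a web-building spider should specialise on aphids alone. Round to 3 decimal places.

The zero-one rule: include leafhoppers iff E₂/h₂ > λE₁/(1+λh₁). Equality gives the switch point.
λE₁h₂ = E₂ + λE₂h₁ ⇒ λ = E₂/(E₁h₂ − E₂h₁) = 3.88/(559.1 − 246.4) = 0.01241 per s.

0.012 per s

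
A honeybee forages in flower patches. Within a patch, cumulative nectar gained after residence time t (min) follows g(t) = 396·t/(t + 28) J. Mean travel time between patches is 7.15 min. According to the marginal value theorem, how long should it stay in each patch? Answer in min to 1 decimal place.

Maximise g(t)/(T+t): set derivative to zero → g'(t)(T+t) = g(t).
g'(t) = 396·28/(t + 28)². Setting 396·28/(t+28)² = 396t/[(t+28)(7.15+t)] gives 28(7.15+t) = t(t+28), so t² = 28×7.15 = 200.2.
t* = √200.2 = 14.15 min.

14.1 min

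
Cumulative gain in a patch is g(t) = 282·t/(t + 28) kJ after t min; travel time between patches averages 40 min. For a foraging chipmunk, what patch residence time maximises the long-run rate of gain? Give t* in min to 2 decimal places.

33.47 min

Optimal t* satisfies g'(t*) = g(t*)/(T + t*).
g'(t) = 282·28/(t + 28)². Setting 282·28/(t+28)² = 282t/[(t+28)(40+t)] gives 28(40+t) = t(t+28), so t² = 28×40 = 1120.
t* = √1120 = 33.47 min.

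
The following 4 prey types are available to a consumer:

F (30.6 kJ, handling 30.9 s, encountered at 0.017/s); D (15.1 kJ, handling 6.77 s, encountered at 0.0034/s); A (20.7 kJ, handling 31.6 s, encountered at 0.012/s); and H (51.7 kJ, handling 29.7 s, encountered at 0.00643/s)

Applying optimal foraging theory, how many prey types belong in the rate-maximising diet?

4

Rank by E/h (kJ/s): D 2.23, H 1.74, F 0.99, A 0.655. Include each in turn until the next type's E/h falls below the running intake rate.
Rate on top 1: 0.05018. H: 1.74 > 0.05018 → include.
Rate on top 2: 0.3161. F: 0.99 > 0.3161 → include.
Rate on top 3: 0.5197. A: 0.655 > 0.5197 → include.
Optimal diet: D, H, F, A — 4 of 4 types.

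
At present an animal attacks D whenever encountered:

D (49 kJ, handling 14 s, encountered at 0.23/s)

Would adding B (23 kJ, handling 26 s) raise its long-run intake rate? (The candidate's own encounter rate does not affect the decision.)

Current rate: (0.23×49)/(1 + 0.23×14) = 2.671 kJ/s.
B: E/h = 23/26 = 0.8846 kJ/s.
Since 0.8846 < R, time spent handling B is better spent searching.

No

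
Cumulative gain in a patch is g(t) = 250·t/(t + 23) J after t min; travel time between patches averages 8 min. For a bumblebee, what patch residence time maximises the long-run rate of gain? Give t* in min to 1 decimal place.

13.6 min

By the marginal value theorem, leave when the instantaneous gain rate g'(t) equals the habitat-wide average g(t)/(T + t).
g'(t) = 250·23/(t + 23)². Setting 250·23/(t+23)² = 250t/[(t+23)(8+t)] gives 23(8+t) = t(t+23), so t² = 23×8 = 184.
t* = √184 = 13.56 min.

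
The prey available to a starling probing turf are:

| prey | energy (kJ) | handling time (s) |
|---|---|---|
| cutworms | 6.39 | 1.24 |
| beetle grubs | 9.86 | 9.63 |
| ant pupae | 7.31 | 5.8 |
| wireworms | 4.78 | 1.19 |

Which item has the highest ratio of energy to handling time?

In descending order of E/h:
cutworms: 6.39/1.24 = 5.15 kJ/s
wireworms: 4.78/1.19 = 4.02 kJ/s
ant pupae: 7.31/5.8 = 1.26 kJ/s
beetle grubs: 9.86/9.63 = 1.02 kJ/s

cutworms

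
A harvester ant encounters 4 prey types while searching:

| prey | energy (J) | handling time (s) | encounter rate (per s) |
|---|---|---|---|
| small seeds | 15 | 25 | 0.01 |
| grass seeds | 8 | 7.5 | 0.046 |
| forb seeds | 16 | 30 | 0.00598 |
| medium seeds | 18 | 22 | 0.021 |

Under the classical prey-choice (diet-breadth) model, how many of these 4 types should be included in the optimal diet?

4

Rank by E/h (J/s): grass seeds 1.07, medium seeds 0.818, small seeds 0.6, forb seeds 0.533. Include each in turn until the next type's E/h falls below the running intake rate.
Rate on top 1: 0.2736. medium seeds: 0.818 > 0.2736 → include.
Rate on top 2: 0.4128. small seeds: 0.6 > 0.4128 → include.
Rate on top 3: 0.4356. forb seeds: 0.533 > 0.4356 → include.
Optimal diet: grass seeds, medium seeds, small seeds, forb seeds — 4 of 4 types.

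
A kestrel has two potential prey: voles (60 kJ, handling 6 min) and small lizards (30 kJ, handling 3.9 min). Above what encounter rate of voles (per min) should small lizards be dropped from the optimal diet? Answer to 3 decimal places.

At the threshold, the rate on voles alone equals the profitability of small lizards: λ·60/(1 + λ·6) = 30/3.9 = 7.692.
Rearranging, λ(60 − 7.692×6) = 7.692, so λ = 7.692/13.85 = 0.5556 per min.

0.556 per min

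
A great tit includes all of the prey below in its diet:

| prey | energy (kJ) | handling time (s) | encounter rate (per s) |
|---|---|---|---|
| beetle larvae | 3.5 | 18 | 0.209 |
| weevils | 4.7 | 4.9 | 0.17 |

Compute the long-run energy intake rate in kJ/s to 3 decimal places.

0.274 kJ/s

R = (0.209×3.5 + 0.17×4.7) / (1 + 0.209×18 + 0.17×4.9) = 1.53/5.595 = 0.2735 kJ/s.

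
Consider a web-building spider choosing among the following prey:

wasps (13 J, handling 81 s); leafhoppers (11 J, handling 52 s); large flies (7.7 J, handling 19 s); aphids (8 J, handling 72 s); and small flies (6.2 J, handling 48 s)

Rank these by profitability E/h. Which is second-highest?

In descending order of E/h:
large flies: 7.7/19 = 0.405 J/s
leafhoppers: 11/52 = 0.212 J/s
wasps: 13/81 = 0.16 J/s
small flies: 6.2/48 = 0.129 J/s
aphids: 8/72 = 0.111 J/s

leafhoppers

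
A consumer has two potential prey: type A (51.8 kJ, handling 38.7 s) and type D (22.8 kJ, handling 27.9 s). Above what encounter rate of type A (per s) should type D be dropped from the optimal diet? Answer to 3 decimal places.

0.041 per s

The zero-one rule: include type D iff E₂/h₂ > λE₁/(1+λh₁). Equality gives the switch point.
λE₁h₂ = E₂ + λE₂h₁ ⇒ λ = E₂/(E₁h₂ − E₂h₁) = 22.8/(1445 − 882.4) = 0.04051 per s.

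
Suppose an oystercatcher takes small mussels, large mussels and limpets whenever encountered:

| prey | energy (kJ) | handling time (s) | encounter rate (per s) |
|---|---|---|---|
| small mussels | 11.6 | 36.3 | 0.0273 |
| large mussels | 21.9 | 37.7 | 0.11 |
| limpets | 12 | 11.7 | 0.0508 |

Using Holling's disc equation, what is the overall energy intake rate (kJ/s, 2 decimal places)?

R = (0.0273×11.6 + 0.11×21.9 + 0.0508×12) / (1 + 0.0273×36.3 + 0.11×37.7 + 0.0508×11.7) = 3.335/6.732 = 0.4954 kJ/s.

0.50 kJ/s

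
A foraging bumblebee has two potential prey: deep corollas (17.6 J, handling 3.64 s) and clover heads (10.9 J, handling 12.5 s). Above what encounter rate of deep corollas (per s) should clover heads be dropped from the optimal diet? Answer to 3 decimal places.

0.060 per s

At the threshold, the rate on deep corollas alone equals the profitability of clover heads: λ·17.6/(1 + λ·3.64) = 10.9/12.5 = 0.872.
Rearranging, λ(17.6 − 0.872×3.64) = 0.872, so λ = 0.872/14.43 = 0.06045 per s.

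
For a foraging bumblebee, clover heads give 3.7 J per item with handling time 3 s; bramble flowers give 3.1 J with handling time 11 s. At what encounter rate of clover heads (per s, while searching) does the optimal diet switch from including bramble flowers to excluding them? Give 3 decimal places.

0.099 per s

Drop bramble flowers once their profitability E₂/h₂ falls below the rate achievable on clover heads alone: E₂/h₂ = λE₁/(1 + λh₁).
Solve for λ: λE₁h₂ = E₂(1 + λh₁) → λ(E₁h₂ − E₂h₁) = E₂ → λ = E₂/(E₁h₂ − E₂h₁).
λ = 3.1/(3.7×11 − 3.1×3) = 3.1/31.4 = 0.09873 per s.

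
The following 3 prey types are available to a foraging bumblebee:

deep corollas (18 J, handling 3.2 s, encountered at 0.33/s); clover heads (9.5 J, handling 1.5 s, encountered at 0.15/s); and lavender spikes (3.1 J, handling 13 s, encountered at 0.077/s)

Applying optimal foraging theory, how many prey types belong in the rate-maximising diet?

Profitabilities (E/h, J/s): clover heads 6.33, deep corollas 5.62, lavender spikes 0.238. Add prey in this order while the next type's profitability exceeds the intake rate on those already taken.
Rate on top 1: 1.163. deep corollas: 5.62 > 1.163 → include.
Rate on top 2: 3.229. lavender spikes: 0.238 < 3.229 → exclude; stop.
Optimal diet: clover heads, deep corollas — 2 of 3 types.

2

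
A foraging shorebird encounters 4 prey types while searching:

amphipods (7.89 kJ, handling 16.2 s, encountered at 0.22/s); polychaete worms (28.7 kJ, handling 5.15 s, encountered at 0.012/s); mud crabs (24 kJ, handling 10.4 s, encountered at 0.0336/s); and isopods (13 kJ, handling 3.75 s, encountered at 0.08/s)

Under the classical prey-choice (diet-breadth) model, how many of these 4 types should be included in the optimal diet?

3

E/h in descending order: polychaete worms 5.57, isopods 3.47, mud crabs 2.31, amphipods 0.487 kJ/s. The optimal diet is the largest prefix of this list for which every included type satisfies E_i/h_i > R on the types above it.
Rate on top 1: 0.3244. isopods: 3.47 > 0.3244 → include.
Rate on top 2: 1.017. mud crabs: 2.31 > 1.017 → include.
Rate on top 3: 1.28. amphipods: 0.487 < 1.28 → exclude; stop.
Optimal diet: polychaete worms, isopods, mud crabs — 3 of 4 types.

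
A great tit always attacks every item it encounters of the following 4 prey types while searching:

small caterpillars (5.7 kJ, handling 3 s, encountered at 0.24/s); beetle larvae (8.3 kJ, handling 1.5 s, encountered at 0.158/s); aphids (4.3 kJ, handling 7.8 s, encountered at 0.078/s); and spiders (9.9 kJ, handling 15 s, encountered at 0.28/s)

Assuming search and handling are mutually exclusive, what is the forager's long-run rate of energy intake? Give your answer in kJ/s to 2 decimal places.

0.86 kJ/s

R = Σλ_iE_i / (1 + Σλ_ih_i)
Numerator: 0.24×5.7 + 0.158×8.3 + 0.078×4.3 + 0.28×9.9 = 5.787
Denominator: 1 + 0.24×3 + 0.158×1.5 + 0.078×7.8 + 0.28×15 = 6.765
R = 5.787/6.765 = 0.8554 kJ/s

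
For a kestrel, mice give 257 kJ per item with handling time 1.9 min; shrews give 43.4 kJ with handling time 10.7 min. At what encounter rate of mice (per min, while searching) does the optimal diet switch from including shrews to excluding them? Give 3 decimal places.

0.016 per min

At the threshold, the rate on mice alone equals the profitability of shrews: λ·257/(1 + λ·1.9) = 43.4/10.7 = 4.056.
Rearranging, λ(257 − 4.056×1.9) = 4.056, so λ = 4.056/249.3 = 0.01627 per min.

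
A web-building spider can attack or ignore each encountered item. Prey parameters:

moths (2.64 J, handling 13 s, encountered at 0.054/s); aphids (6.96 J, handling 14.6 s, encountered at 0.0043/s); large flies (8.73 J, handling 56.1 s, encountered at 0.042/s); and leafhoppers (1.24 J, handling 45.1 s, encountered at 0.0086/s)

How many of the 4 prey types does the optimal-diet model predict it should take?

3

E/h in descending order: aphids 0.477, moths 0.203, large flies 0.156, leafhoppers 0.0275 J/s. The optimal diet is the largest prefix of this list for which every included type satisfies E_i/h_i > R on the types above it.
Rate on top 1: 0.02816. moths: 0.203 > 0.02816 → include.
Rate on top 2: 0.09774. large flies: 0.156 > 0.09774 → include.
Rate on top 3: 0.1308. leafhoppers: 0.0275 < 0.1308 → exclude; stop.
Optimal diet: aphids, moths, large flies — 3 of 4 types.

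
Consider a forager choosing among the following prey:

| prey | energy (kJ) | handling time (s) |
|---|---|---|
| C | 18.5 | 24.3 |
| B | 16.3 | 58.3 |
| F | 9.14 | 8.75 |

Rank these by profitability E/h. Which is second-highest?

In descending order of E/h:
F: 9.14/8.75 = 1.04 kJ/s
C: 18.5/24.3 = 0.761 kJ/s
B: 16.3/58.3 = 0.28 kJ/s

C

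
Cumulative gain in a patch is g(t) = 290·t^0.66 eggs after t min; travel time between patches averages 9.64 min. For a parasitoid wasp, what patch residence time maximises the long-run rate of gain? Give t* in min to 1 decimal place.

Maximise g(t)/(T+t): set derivative to zero → g'(t)(T+t) = g(t).
g'(t) = 0.66·290·t^-0.34. Setting 0.66·290·t^-0.34 = 290·t^0.66/(9.64+t) gives 0.66(9.64+t) = t, so 0.34·t = 0.66×9.64.
t* = 0.66×9.64/0.34 = 18.71 min.

18.7 min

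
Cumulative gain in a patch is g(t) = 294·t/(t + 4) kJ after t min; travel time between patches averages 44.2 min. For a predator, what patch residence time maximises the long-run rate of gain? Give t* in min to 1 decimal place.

By the marginal value theorem, leave when the instantaneous gain rate g'(t) equals the habitat-wide average g(t)/(T + t).
g'(t) = 294·4/(t + 4)². Setting 294·4/(t+4)² = 294t/[(t+4)(44.2+t)] gives 4(44.2+t) = t(t+4), so t² = 4×44.2 = 176.8.
t* = √176.8 = 13.3 min.

13.3 min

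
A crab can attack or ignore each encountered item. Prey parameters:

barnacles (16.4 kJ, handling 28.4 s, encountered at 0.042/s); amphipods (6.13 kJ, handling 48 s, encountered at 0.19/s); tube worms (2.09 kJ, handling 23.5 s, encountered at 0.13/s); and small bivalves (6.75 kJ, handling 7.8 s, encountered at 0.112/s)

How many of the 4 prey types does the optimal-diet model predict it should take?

E/h in descending order: small bivalves 0.865, barnacles 0.577, amphipods 0.128, tube worms 0.0889 kJ/s. The optimal diet is the largest prefix of this list for which every included type satisfies E_i/h_i > R on the types above it.
Rate on top 1: 0.4035. barnacles: 0.577 > 0.4035 → include.
Rate on top 2: 0.4712. amphipods: 0.128 < 0.4712 → exclude; stop.
Optimal diet: small bivalves, barnacles — 2 of 4 types.

2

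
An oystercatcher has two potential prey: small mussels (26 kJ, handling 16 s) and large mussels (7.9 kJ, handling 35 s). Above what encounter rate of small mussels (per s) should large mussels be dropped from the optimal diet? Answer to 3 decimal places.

The zero-one rule: include large mussels iff E₂/h₂ > λE₁/(1+λh₁). Equality gives the switch point.
λE₁h₂ = E₂ + λE₂h₁ ⇒ λ = E₂/(E₁h₂ − E₂h₁) = 7.9/(910 − 126.4) = 0.01008 per s.

0.010 per s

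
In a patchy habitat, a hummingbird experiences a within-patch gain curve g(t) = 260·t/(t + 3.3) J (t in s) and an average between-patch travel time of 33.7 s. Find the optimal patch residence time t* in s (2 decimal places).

10.55 s

Maximise g(t)/(T+t): set derivative to zero → g'(t)(T+t) = g(t).
g'(t) = 260·3.3/(t + 3.3)². Setting 260·3.3/(t+3.3)² = 260t/[(t+3.3)(33.7+t)] gives 3.3(33.7+t) = t(t+3.3), so t² = 3.3×33.7 = 111.2.
t* = √111.2 = 10.55 s.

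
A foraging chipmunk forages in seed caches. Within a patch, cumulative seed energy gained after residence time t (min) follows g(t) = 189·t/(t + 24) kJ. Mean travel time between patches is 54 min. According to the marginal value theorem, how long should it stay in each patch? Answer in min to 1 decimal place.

Maximise g(t)/(T+t): set derivative to zero → g'(t)(T+t) = g(t).
g'(t) = 189·24/(t + 24)². Setting 189·24/(t+24)² = 189t/[(t+24)(54+t)] gives 24(54+t) = t(t+24), so t² = 24×54 = 1296.
t* = √1296 = 36 min.

36.0 min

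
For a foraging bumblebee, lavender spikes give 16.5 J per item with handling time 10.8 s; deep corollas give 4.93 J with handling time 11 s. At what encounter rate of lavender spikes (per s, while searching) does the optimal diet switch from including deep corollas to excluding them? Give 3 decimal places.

0.038 per s

At the threshold, the rate on lavender spikes alone equals the profitability of deep corollas: λ·16.5/(1 + λ·10.8) = 4.93/11 = 0.4482.
Rearranging, λ(16.5 − 0.4482×10.8) = 0.4482, so λ = 0.4482/11.66 = 0.03844 per s.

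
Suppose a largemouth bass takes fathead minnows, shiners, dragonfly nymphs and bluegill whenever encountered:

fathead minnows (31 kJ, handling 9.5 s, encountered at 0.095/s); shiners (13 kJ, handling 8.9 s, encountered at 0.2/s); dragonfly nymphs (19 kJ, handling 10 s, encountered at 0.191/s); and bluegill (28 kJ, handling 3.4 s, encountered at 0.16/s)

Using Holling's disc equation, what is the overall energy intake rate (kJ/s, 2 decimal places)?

Energy encountered per unit search time: 0.095×31 + 0.2×13 + 0.191×19 + 0.16×28 = 13.65 kJ/s.
Handling time per unit search time: 0.095×9.5 + 0.2×8.9 + 0.191×10 + 0.16×3.4 = 5.137.
Rate = 13.65/(1 + 5.137) = 2.225 kJ/s.

2.23 kJ/s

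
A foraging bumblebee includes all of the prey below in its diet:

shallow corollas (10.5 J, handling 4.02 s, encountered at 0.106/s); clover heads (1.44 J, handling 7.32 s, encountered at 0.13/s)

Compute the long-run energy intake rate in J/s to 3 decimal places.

Energy encountered per unit search time: 0.106×10.5 + 0.13×1.44 = 1.3 J/s.
Handling time per unit search time: 0.106×4.02 + 0.13×7.32 = 1.378.
Rate = 1.3/(1 + 1.378) = 0.5468 J/s.

0.547 J/s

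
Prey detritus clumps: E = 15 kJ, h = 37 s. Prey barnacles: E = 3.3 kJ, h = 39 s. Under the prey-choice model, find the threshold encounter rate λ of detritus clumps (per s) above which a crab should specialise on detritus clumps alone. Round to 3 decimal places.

0.007 per s

Drop barnacles once their profitability E₂/h₂ falls below the rate achievable on detritus clumps alone: E₂/h₂ = λE₁/(1 + λh₁).
Solve for λ: λE₁h₂ = E₂(1 + λh₁) → λ(E₁h₂ − E₂h₁) = E₂ → λ = E₂/(E₁h₂ − E₂h₁).
λ = 3.3/(15×39 − 3.3×37) = 3.3/462.9 = 0.007129 per s.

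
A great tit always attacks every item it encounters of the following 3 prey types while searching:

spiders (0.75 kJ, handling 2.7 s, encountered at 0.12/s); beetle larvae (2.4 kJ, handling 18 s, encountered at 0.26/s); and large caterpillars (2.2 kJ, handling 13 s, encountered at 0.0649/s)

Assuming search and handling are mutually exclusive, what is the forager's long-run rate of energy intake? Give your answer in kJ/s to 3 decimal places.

0.125 kJ/s

R = (0.12×0.75 + 0.26×2.4 + 0.0649×2.2) / (1 + 0.12×2.7 + 0.26×18 + 0.0649×13) = 0.8568/6.848 = 0.1251 kJ/s.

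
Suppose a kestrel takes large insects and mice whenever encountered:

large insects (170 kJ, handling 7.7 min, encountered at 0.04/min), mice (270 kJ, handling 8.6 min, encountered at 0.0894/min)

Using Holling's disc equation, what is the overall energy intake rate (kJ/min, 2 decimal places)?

14.90 kJ/min

R = Σλ_iE_i / (1 + Σλ_ih_i)
Numerator: 0.04×170 + 0.0894×270 = 30.94
Denominator: 1 + 0.04×7.7 + 0.0894×8.6 = 2.077
R = 30.94/2.077 = 14.9 kJ/min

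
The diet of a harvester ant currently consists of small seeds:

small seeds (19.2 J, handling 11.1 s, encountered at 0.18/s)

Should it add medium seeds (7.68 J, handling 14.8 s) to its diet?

On small seeds alone, R = ΣλE/(1+Σλh) = 3.456/2.998 = 1.153 J/s.
medium seeds: E/h = 7.68/14.8 = 0.5189 J/s.
0.5189 < 1.153, so adding medium seeds would lower the average — exclude it.

No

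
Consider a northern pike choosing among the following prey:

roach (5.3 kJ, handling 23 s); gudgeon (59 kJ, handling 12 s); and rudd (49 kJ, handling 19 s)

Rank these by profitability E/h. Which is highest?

gudgeon

Profitability E/h (kJ/s): roach = 5.3/23 = 0.23, gudgeon = 59/12 = 4.92, rudd = 49/19 = 2.58.
Ranked: gudgeon > rudd > roach.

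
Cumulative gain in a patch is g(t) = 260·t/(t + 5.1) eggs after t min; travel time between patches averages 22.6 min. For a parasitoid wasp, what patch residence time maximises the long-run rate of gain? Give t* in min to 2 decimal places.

Maximise g(t)/(T+t): set derivative to zero → g'(t)(T+t) = g(t).
g'(t) = 260·5.1/(t + 5.1)². Setting 260·5.1/(t+5.1)² = 260t/[(t+5.1)(22.6+t)] gives 5.1(22.6+t) = t(t+5.1), so t² = 5.1×22.6 = 115.3.
t* = √115.3 = 10.74 min.

10.74 min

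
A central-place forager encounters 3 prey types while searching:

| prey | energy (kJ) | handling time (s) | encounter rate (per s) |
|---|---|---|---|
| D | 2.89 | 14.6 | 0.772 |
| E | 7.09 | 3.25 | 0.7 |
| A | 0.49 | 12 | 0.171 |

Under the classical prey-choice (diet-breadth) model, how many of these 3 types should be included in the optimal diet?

1

E/h in descending order: E 2.18, D 0.198, A 0.0408 kJ/s. The optimal diet is the largest prefix of this list for which every included type satisfies E_i/h_i > R on the types above it.
Rate on top 1: 1.515. D: 0.198 < 1.515 → exclude; stop.
Optimal diet: E — 1 of 3 types.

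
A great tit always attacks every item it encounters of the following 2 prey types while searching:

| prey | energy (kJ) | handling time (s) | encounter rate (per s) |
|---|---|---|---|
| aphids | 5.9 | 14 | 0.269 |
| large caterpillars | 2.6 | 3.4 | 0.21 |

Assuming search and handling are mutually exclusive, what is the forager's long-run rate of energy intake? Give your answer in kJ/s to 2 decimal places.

0.39 kJ/s

Energy encountered per unit search time: 0.269×5.9 + 0.21×2.6 = 2.133 kJ/s.
Handling time per unit search time: 0.269×14 + 0.21×3.4 = 4.48.
Rate = 2.133/(1 + 4.48) = 0.3893 kJ/s.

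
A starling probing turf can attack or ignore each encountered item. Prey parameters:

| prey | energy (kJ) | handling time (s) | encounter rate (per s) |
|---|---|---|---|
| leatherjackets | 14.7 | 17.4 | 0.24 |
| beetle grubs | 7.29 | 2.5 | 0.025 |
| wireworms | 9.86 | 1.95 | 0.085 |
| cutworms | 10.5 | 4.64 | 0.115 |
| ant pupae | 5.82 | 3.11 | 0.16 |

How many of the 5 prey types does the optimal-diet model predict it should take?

E/h in descending order: wireworms 5.06, beetle grubs 2.92, cutworms 2.26, ant pupae 1.87, leatherjackets 0.845 kJ/s. The optimal diet is the largest prefix of this list for which every included type satisfies E_i/h_i > R on the types above it.
Rate on top 1: 0.7189. beetle grubs: 2.92 > 0.7189 → include.
Rate on top 2: 0.8307. cutworms: 2.26 > 0.8307 → include.
Rate on top 3: 1.264. ant pupae: 1.87 > 1.264 → include.
Rate on top 4: 1.398. leatherjackets: 0.845 < 1.398 → exclude; stop.
Optimal diet: wireworms, beetle grubs, cutworms, ant pupae — 4 of 5 types.

4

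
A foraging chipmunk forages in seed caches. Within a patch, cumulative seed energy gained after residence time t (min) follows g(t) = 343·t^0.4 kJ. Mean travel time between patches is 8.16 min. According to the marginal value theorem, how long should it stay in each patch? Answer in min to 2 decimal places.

By the marginal value theorem, leave when the instantaneous gain rate g'(t) equals the habitat-wide average g(t)/(T + t).
g'(t) = 0.4·343·t^-0.6. Setting 0.4·343·t^-0.6 = 343·t^0.4/(8.16+t) gives 0.4(8.16+t) = t, so 0.60·t = 0.4×8.16.
t* = 0.4×8.16/0.60 = 5.44 min.

5.44 min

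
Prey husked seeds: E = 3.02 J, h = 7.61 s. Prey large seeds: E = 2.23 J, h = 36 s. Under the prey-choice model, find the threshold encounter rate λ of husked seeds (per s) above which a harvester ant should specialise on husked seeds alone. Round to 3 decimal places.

0.024 per s

The zero-one rule: include large seeds iff E₂/h₂ > λE₁/(1+λh₁). Equality gives the switch point.
λE₁h₂ = E₂ + λE₂h₁ ⇒ λ = E₂/(E₁h₂ − E₂h₁) = 2.23/(108.7 − 16.97) = 0.02431 per s.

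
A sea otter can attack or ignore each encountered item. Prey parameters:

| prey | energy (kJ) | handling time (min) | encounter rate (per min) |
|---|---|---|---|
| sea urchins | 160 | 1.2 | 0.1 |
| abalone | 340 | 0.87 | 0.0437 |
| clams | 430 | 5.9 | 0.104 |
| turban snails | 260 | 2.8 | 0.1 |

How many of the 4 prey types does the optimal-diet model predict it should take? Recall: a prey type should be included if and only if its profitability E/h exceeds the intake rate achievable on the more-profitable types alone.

4

Rank by E/h (kJ/min): abalone 391, sea urchins 133, turban snails 92.9, clams 72.9. Include each in turn until the next type's E/h falls below the running intake rate.
Rate on top 1: 14.31. sea urchins: 133 > 14.31 → include.
Rate on top 2: 26.65. turban snails: 92.9 > 26.65 → include.
Rate on top 3: 39.54. clams: 72.9 > 39.54 → include.
Optimal diet: abalone, sea urchins, turban snails, clams — 4 of 4 types.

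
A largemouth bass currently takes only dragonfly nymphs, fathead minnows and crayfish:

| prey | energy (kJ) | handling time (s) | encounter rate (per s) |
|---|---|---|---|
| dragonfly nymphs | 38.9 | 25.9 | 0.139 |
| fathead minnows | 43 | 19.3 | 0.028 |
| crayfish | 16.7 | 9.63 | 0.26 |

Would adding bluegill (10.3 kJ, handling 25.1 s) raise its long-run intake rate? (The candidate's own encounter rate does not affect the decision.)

No

On dragonfly nymphs, fathead minnows and crayfish alone, R = ΣλE/(1+Σλh) = 10.95/7.644 = 1.433 kJ/s.
bluegill: E/h = 10.3/25.1 = 0.4104 kJ/s.
0.4104 < 1.433, so adding bluegill would lower the average — exclude it.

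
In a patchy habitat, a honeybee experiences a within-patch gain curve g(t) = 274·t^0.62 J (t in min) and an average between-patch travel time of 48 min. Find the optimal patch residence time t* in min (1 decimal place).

Maximise g(t)/(T+t): set derivative to zero → g'(t)(T+t) = g(t).
g'(t) = 0.62·274·t^-0.38. Setting 0.62·274·t^-0.38 = 274·t^0.62/(48+t) gives 0.62(48+t) = t, so 0.38·t = 0.62×48.
t* = 0.62×48/0.38 = 78.32 min.

78.3 min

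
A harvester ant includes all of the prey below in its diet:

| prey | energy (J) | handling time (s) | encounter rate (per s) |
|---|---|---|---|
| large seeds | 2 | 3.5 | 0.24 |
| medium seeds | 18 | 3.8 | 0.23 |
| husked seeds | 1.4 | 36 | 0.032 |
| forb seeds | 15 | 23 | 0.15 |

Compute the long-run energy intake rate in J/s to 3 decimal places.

0.945 J/s

R = Σλ_iE_i / (1 + Σλ_ih_i)
Numerator: 0.24×2 + 0.23×18 + 0.032×1.4 + 0.15×15 = 6.915
Denominator: 1 + 0.24×3.5 + 0.23×3.8 + 0.032×36 + 0.15×23 = 7.316
R = 6.915/7.316 = 0.9452 J/s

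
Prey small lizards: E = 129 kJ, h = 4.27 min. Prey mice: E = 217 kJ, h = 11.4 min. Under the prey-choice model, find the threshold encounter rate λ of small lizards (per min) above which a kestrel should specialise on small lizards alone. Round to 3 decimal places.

0.399 per min

The zero-one rule: include mice iff E₂/h₂ > λE₁/(1+λh₁). Equality gives the switch point.
λE₁h₂ = E₂ + λE₂h₁ ⇒ λ = E₂/(E₁h₂ − E₂h₁) = 217/(1471 − 926.6) = 0.3989 per min.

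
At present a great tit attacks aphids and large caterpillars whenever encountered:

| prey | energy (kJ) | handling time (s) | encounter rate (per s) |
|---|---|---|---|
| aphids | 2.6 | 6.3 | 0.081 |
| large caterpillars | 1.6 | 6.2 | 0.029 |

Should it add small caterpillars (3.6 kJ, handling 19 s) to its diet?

Yes

On aphids and large caterpillars alone, R = ΣλE/(1+Σλh) = 0.257/1.69 = 0.1521 kJ/s.
small caterpillars: E/h = 3.6/19 = 0.1895 kJ/s.
0.1895 > 0.1521, so adding small caterpillars raises the average — include it.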